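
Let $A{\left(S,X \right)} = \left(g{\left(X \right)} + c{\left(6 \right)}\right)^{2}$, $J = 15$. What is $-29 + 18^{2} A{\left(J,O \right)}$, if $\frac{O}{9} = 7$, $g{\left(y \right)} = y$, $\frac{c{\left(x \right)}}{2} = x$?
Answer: $1822471$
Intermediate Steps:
$c{\left(x \right)} = 2 x$
$O = 63$ ($O = 9 \cdot 7 = 63$)
$A{\left(S,X \right)} = \left(12 + X\right)^{2}$ ($A{\left(S,X \right)} = \left(X + 2 \cdot 6\right)^{2} = \left(X + 12\right)^{2} = \left(12 + X\right)^{2}$)
$-29 + 18^{2} A{\left(J,O \right)} = -29 + 18^{2} \left(12 + 63\right)^{2} = -29 + 324 \cdot 75^{2} = -29 + 324 \cdot 5625 = -29 + 1822500 = 1822471$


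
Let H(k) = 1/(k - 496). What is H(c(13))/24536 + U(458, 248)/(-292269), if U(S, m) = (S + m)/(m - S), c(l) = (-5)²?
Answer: 1349580241/118215784353240 ≈ 1.1416e-5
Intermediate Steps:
c(l) = 25
H(k) = 1/(-496 + k)
U(S, m) = (S + m)/(m - S)
H(c(13))/24536 + U(458, 248)/(-292269) = 1/((-496 + 25)*24536) + ((458 + 248)/(248 - 1*458))/(-292269) = (1/24536)/(-471) + (706/(248 - 458))*(-1/292269) = -1/471*1/24536 + (706/(-210))*(-1/292269) = -1/11556456 - 1/210*706*(-1/292269) = -1/11556456 - 353/105*(-1/292269) = -1/11556456 + 353/30688245 = 1349580241/118215784353240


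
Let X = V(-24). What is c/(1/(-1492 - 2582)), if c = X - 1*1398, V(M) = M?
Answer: 5793228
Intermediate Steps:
X = -24
c = -1422 (c = -24 - 1*1398 = -24 - 1398 = -1422)
c/(1/(-1492 - 2582)) = -1422/(1/(-1492 - 2582)) = -1422/(1/(-4074)) = -1422/(-1/4074) = -1422*(-4074) = 5793228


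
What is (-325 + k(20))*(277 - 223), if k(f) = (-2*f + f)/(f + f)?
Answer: -17577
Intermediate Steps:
k(f) = -½ (k(f) = (-f)/((2*f)) = (-f)*(1/(2*f)) = -½)
(-325 + k(20))*(277 - 223) = (-325 - ½)*(277 - 223) = -651/2*54 = -17577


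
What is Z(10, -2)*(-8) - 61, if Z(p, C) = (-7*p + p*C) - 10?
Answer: 739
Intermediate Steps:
Z(p, C) = -10 - 7*p + C*p (Z(p, C) = (-7*p + C*p) - 10 = -10 - 7*p + C*p)
Z(10, -2)*(-8) - 61 = (-10 - 7*10 - 2*10)*(-8) - 61 = (-10 - 70 - 20)*(-8) - 61 = -100*(-8) - 61 = 800 - 61 = 739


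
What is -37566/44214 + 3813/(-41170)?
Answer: -285863367/303381730 ≈ -0.94226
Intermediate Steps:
-37566/44214 + 3813/(-41170) = -37566*1/44214 + 3813*(-1/41170) = -6261/7369 - 3813/41170 = -285863367/303381730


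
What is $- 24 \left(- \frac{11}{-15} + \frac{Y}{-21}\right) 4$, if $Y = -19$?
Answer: $- \frac{5504}{35} \approx -157.26$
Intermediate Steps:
$- 24 \left(- \frac{11}{-15} + \frac{Y}{-21}\right) 4 = - 24 \left(- \frac{11}{-15} - \frac{19}{-21}\right) 4 = - 24 \left(\left(-11\right) \left(- \frac{1}{15}\right) - - \frac{19}{21}\right) 4 = - 24 \left(\frac{11}{15} + \frac{19}{21}\right) 4 = \left(-24\right) \frac{172}{105} \cdot 4 = \left(- \frac{1376}{35}\right) 4 = - \frac{5504}{35}$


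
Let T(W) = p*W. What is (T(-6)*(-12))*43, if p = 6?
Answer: 18576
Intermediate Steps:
T(W) = 6*W
(T(-6)*(-12))*43 = ((6*(-6))*(-12))*43 = -36*(-12)*43 = 432*43 = 18576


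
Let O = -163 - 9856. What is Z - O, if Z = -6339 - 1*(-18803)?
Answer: 22483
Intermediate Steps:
O = -10019
Z = 12464 (Z = -6339 + 18803 = 12464)
Z - O = 12464 - 1*(-10019) = 12464 + 10019 = 22483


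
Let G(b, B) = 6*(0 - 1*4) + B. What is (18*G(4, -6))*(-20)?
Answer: 10800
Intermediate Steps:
G(b, B) = -24 + B (G(b, B) = 6*(0 - 4) + B = 6*(-4) + B = -24 + B)
(18*G(4, -6))*(-20) = (18*(-24 - 6))*(-20) = (18*(-30))*(-20) = -540*(-20) = 10800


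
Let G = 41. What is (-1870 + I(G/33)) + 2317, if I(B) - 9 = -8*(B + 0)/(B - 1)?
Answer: 415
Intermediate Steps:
I(B) = 9 - 8*B/(-1 + B) (I(B) = 9 - 8*(B + 0)/(B - 1) = 9 - 8*B/(-1 + B))
(-1870 + I(G/33)) + 2317 = (-1870 + (-9 + 41/33)/(-1 + 41/33)) + 2317 = (-1870 - 256/33/(8/33)) + 2317 = (-1870 + (33/8)*(-256/33)) + 2317 = (-1870 - 32) + 2317 = -1902 + 2317 = 415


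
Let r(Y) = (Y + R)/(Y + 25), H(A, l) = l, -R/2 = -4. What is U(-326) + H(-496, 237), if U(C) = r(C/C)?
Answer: 6171/26 ≈ 237.35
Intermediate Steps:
R = 8 (R = -2*(-4) = 8)
r(Y) = (8 + Y)/(25 + Y) (r(Y) = (Y + 8)/(Y + 25) = (8 + Y)/(25 + Y))
U(C) = 9/26 (U(C) = (8 + C/C)/(25 + C/C) = (8 + 1)/(25 + 1) = 9/26)
U(-326) + H(-496, 237) = 9/26 + 237 = 6171/26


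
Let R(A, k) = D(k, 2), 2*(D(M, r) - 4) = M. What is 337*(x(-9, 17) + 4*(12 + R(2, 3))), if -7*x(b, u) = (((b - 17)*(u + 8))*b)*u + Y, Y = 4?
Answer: -33350868/7 ≈ -4.7644e+6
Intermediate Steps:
D(M, r) = 4 + M/2
R(A, k) = 4 + k/2
x(b, u) = -4/7 - b*u*(-17 + b)*(8 + u)/7 (x(b, u) = -((((b - 17)*(u + 8))*b)*u + 4)/7 = -((((-17 + b)*(8 + u))*b)*u + 4)/7 = -((b*(-17 + b)*(8 + u))*u + 4)/7 = -(b*u*(-17 + b)*(8 + u) + 4)/7 = -(4 + b*u*(-17 + b)*(8 + u))/7 = -4/7 - b*u*(-17 + b)*(8 + u)/7)
337*(x(-9, 17) + 4*(12 + R(2, 3))) = 337*((-4/7 - 8/7*17*(-9)² - ⅐*(-9)²*17² + (17/7)*(-9)*17² + (136/7)*(-9)*17) + 4*(12 + (4 + (½)*3))) = 337*((-4/7 - 8/7*17*81 - ⅐*81*289 + (17/7)*(-9)*289 - 20808/7) + 4*(12 + (4 + 3/2))) = 337*((-4/7 - 11016/7 - 23409/7 - 44217/7 - 20808/7) + 4*(12 + 11/2)) = 337*(-99454/7 + 4*(35/2)) = 337*(-99454/7 + 70) = 337*(-98964/7) = -33350868/7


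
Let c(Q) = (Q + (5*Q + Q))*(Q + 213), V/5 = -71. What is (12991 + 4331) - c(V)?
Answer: -335548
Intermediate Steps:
V = -355 (V = 5*(-71) = -355)
c(Q) = 7*Q*(213 + Q) (c(Q) = (Q + 6*Q)*(213 + Q) = (7*Q)*(213 + Q) = 7*Q*(213 + Q))
(12991 + 4331) - c(V) = (12991 + 4331) - 7*(-355)*(213 - 355) = 17322 - 7*(-355)*(-142) = 17322 - 1*352870 = 17322 - 352870 = -335548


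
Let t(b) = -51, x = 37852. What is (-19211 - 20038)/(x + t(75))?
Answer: -39249/37801 ≈ -1.0383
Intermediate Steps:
(-19211 - 20038)/(x + t(75)) = (-19211 - 20038)/(37852 - 51) = -39249/37801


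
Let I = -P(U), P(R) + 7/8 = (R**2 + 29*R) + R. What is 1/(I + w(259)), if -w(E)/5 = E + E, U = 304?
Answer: -8/833001 ≈ -9.6038e-6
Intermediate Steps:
P(R) = -7/8 + R**2 + 30*R (P(R) = -7/8 + ((R**2 + 29*R) + R) = -7/8 + (R**2 + 30*R) = -7/8 + R**2 + 30*R)
w(E) = -10*E (w(E) = -5*(E + E) = -10*E)
I = -812281/8 (I = -(-7/8 + 304**2 + 30*304) = -(-7/8 + 92416 + 9120) = -1*812281/8 = -812281/8 ≈ -1.0154e+5)
1/(I + w(259)) = 1/(-812281/8 - 10*259) = 1/(-812281/8 - 2590) = 1/(-833001/8) = -8/833001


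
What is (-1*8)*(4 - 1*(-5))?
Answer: -72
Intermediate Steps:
(-1*8)*(4 - 1*(-5)) = -8*(4 + 5) = -8*9 = -72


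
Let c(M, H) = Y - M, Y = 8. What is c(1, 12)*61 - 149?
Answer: 278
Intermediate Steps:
c(M, H) = 8 - M
c(1, 12)*61 - 149 = (8 - 1*1)*61 - 149 = (8 - 1)*61 - 149 = 7*61 - 149 = 427 - 149 = 278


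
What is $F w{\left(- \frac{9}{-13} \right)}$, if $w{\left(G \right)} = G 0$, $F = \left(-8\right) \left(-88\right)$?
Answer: $0$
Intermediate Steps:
$F = 704$
$w{\left(G \right)} = 0$
$F w{\left(- \frac{9}{-13} \right)} = 704 \cdot 0 = 0$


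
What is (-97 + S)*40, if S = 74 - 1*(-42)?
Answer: 760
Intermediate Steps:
S = 116 (S = 74 + 42 = 116)
(-97 + S)*40 = (-97 + 116)*40 = 19*40 = 760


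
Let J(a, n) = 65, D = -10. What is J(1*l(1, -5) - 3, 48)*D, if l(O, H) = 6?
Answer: -650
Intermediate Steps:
J(1*l(1, -5) - 3, 48)*D = 65*(-10) = -650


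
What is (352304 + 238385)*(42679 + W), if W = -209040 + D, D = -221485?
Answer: -229096365894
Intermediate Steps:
W = -430525 (W = -209040 - 221485 = -430525)
(352304 + 238385)*(42679 + W) = (352304 + 238385)*(42679 - 430525) = 590689*(-387846) = -229096365894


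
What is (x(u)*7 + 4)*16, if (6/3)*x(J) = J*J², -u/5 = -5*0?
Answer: 64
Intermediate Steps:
u = 0 (u = -(-25)*0 = -5*0 = 0)
x(J) = J³/2 (x(J) = (J*J²)/2 = J³/2)
(x(u)*7 + 4)*16 = (((½)*0³)*7 + 4)*16 = (((½)*0)*7 + 4)*16 = (0*7 + 4)*16 = (0 + 4)*16 = 4*16 = 64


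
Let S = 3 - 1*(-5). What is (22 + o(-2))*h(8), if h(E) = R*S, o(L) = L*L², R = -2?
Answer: -224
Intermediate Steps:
S = 8 (S = 3 + 5 = 8)
o(L) = L³
h(E) = -16 (h(E) = -2*8 = -16)
(22 + o(-2))*h(8) = (22 + (-2)³)*(-16) = (22 - 8)*(-16) = 14*(-16) = -224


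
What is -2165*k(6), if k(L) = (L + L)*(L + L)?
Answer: -311760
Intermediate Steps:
k(L) = 4*L² (k(L) = (2*L)*(2*L) = 4*L²)
-2165*k(6) = -8660*6² = -8660*36 = -2165*144 = -311760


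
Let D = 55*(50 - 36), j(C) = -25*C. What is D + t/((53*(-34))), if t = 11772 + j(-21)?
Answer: 1375243/1802 ≈ 763.18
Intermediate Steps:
D = 770 (D = 55*14 = 770)
t = 12297 (t = 11772 - 25*(-21) = 11772 + 525 = 12297)
D + t/((53*(-34))) = 770 + 12297/((53*(-34))) = 770 + 12297/(-1802) = 770 + 12297*(-1/1802) = 770 - 12297/1802 = 1375243/1802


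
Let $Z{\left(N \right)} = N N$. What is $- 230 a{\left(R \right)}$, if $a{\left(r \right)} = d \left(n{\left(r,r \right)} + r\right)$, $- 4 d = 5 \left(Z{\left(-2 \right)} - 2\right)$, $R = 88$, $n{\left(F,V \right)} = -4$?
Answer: $48300$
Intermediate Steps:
$Z{\left(N \right)} = N^{2}$
$d = - \frac{5}{2}$ ($d = - \frac{5 \left(\left(-2\right)^{2} - 2\right)}{4} = - \frac{5 \left(4 - 2\right)}{4} = - \frac{5 \cdot 2}{4} = \left(- \frac{1}{4}\right) 10 = - \frac{5}{2} \approx -2.5$)
$a{\left(r \right)} = 10 - \frac{5 r}{2}$ ($a{\left(r \right)} = - \frac{5 \left(-4 + r\right)}{2} = 10 - \frac{5 r}{2}$)
$- 230 a{\left(R \right)} = - 230 \left(10 - 220\right) = \left(-230\right) \left(-210\right) = 48300$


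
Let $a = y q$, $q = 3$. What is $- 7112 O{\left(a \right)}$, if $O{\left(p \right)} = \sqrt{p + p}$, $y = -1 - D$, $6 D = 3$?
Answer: $- 21336 i \approx - 21336.0 i$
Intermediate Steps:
$D = \frac{1}{2}$ ($D = \frac{1}{6} \cdot 3 = \frac{1}{2} \approx 0.5$)
$y = - \frac{3}{2}$ ($y = -1 - \frac{1}{2} = - \frac{3}{2} \approx -1.5$)
$a = - \frac{9}{2}$ ($a = \left(- \frac{3}{2}\right) 3 = - \frac{9}{2} \approx -4.5$)
$O{\left(p \right)} = \sqrt{2} \sqrt{p}$ ($O{\left(p \right)} = \sqrt{2 p} = \sqrt{2} \sqrt{p}$)
$- 7112 O{\left(a \right)} = - 7112 \sqrt{2} \sqrt{- \frac{9}{2}} = - 7112 \sqrt{2} \frac{3 i \sqrt{2}}{2} = - 7112 \cdot 3 i = - 21336 i$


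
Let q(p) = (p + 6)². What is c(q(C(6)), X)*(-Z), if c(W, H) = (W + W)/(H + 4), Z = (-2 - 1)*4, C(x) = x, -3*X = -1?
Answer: 10368/13 ≈ 797.54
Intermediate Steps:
X = ⅓ (X = -⅓*(-1) = ⅓ ≈ 0.33333)
Z = -12 (Z = -3*4 = -12)
q(p) = (6 + p)²
c(W, H) = 2*W/(4 + H) (c(W, H) = (2*W)/(4 + H) = 2*W/(4 + H))
c(q(C(6)), X)*(-Z) = (2*(6 + 6)²/(4 + ⅓))*(-1*(-12)) = (2*12²/(13/3))*12 = (2*144*(3/13))*12 = (864/13)*12 = 10368/13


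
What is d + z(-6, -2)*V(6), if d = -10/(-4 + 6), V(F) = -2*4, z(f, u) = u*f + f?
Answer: -53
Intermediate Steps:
z(f, u) = f + f*u (z(f, u) = f*u + f = f + f*u)
V(F) = -8
d = -5 (d = -10/2 = (1/2)*(-10) = -5)
d + z(-6, -2)*V(6) = -5 - 6*(1 - 2)*(-8) = -5 - 6*(-1)*(-8) = -5 + 6*(-8) = -5 - 48 = -53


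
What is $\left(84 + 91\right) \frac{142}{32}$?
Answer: $\frac{12425}{16} \approx 776.56$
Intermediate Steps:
$\left(84 + 91\right) \frac{142}{32} = 175 \cdot 142 \cdot \frac{1}{32} = 175 \cdot \frac{71}{16} = \frac{12425}{16}$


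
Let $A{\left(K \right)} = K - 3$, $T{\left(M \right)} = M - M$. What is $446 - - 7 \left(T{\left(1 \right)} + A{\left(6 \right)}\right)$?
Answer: $467$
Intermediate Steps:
$T{\left(M \right)} = 0$
$A{\left(K \right)} = -3 + K$
$446 - - 7 \left(T{\left(1 \right)} + A{\left(6 \right)}\right) = 446 - - 7 \left(0 + \left(-3 + 6\right)\right) = 446 - - 7 \left(0 + 3\right) = 446 - \left(-7\right) 3 = 446 - -21 = 446 + 21 = 467$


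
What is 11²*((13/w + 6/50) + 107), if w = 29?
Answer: 9436427/725 ≈ 13016.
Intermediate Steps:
11²*((13/w + 6/50) + 107) = 11²*((13/29 + 6/50) + 107) = 121*((13*(1/29) + 6*(1/50)) + 107) = 121*((13/29 + 3/25) + 107) = 121*(412/725 + 107) = 121*(77987/725) = 9436427/725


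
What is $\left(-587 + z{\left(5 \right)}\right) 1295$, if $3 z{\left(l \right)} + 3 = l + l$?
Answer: $- \frac{2271430}{3} \approx -7.5714 \cdot 10^{5}$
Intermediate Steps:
$z{\left(l \right)} = -1 + \frac{2 l}{3}$ ($z{\left(l \right)} = -1 + \frac{l + l}{3} = -1 + \frac{2 l}{3}$)
$\left(-587 + z{\left(5 \right)}\right) 1295 = \left(-587 + \left(-1 + \frac{2}{3} \cdot 5\right)\right) 1295 = \left(-587 + \left(-1 + \frac{10}{3}\right)\right) 1295 = \left(-587 + \frac{7}{3}\right) 1295 = \left(- \frac{1754}{3}\right) 1295 = - \frac{2271430}{3}$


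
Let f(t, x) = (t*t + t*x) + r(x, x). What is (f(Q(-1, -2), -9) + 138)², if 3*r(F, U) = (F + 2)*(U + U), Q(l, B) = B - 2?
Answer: 53824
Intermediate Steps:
Q(l, B) = -2 + B
r(F, U) = 2*U*(2 + F)/3 (r(F, U) = ((F + 2)*(U + U))/3 = ((2 + F)*(2*U))/3 = (2*U*(2 + F))/3 = 2*U*(2 + F)/3)
f(t, x) = t² + t*x + 2*x*(2 + x)/3 (f(t, x) = (t*t + t*x) + 2*x*(2 + x)/3 = (t² + t*x) + 2*x*(2 + x)/3 = t² + t*x + 2*x*(2 + x)/3)
(f(Q(-1, -2), -9) + 138)² = (((-2 - 2)² + (-2 - 2)*(-9) + (⅔)*(-9)*(2 - 9)) + 138)² = (((-4)² - 4*(-9) + (⅔)*(-9)*(-7)) + 138)² = ((16 + 36 + 42) + 138)² = (94 + 138)² = 232² = 53824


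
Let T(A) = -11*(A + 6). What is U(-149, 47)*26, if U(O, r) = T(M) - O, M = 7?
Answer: 156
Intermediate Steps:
T(A) = -66 - 11*A (T(A) = -11*(6 + A) = -66 - 11*A)
U(O, r) = -143 - O (U(O, r) = (-66 - 11*7) - O = (-66 - 77) - O = -143 - O)
U(-149, 47)*26 = (-143 - 1*(-149))*26 = (-143 + 149)*26 = 6*26 = 156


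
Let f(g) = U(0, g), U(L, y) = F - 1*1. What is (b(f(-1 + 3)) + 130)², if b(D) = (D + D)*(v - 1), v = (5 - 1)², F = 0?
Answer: 10000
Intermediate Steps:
U(L, y) = -1 (U(L, y) = 0 - 1*1 = 0 - 1 = -1)
v = 16 (v = 4² = 16)
f(g) = -1
b(D) = 30*D (b(D) = (D + D)*(16 - 1) = (2*D)*15 = 30*D)
(b(f(-1 + 3)) + 130)² = (30*(-1) + 130)² = (-30 + 130)² = 100² = 10000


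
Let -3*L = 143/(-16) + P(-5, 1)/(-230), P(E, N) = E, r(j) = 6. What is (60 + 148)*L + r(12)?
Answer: 43067/69 ≈ 624.16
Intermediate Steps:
L = 3281/1104 (L = -(143/(-16) - 5/(-230))/3 = -(143*(-1/16) - 5*(-1/230))/3 = -(-143/16 + 1/46)/3 = -1/3*(-3281/368) = 3281/1104 ≈ 2.9719)
(60 + 148)*L + r(12) = (60 + 148)*(3281/1104) + 6 = 208*(3281/1104) + 6 = 42653/69 + 6 = 43067/69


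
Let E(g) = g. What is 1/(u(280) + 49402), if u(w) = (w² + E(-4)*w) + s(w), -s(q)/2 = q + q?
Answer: 1/125562 ≈ 7.9642e-6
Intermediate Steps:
s(q) = -4*q (s(q) = -2*(q + q) = -4*q)
u(w) = w² - 8*w (u(w) = (w² - 4*w) - 4*w = w² - 8*w)
1/(u(280) + 49402) = 1/(280*(-8 + 280) + 49402) = 1/(280*272 + 49402) = 1/(76160 + 49402) = 1/125562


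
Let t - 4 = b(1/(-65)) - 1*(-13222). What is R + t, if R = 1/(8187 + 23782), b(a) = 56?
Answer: 424612259/31969 ≈ 13282.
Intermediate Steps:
t = 13282 (t = 4 + (56 - 1*(-13222)) = 4 + (56 + 13222) = 4 + 13278 = 13282)
R = 1/31969 ≈ 3.1280e-5
R + t = 1/31969 + 13282 = 424612259/31969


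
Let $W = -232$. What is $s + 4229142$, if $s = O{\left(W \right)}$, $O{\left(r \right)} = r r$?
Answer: $4282966$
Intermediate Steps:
$O{\left(r \right)} = r^{2}$
$s = 53824$ ($s = \left(-232\right)^{2} = 53824$)
$s + 4229142 = 53824 + 4229142 = 4282966$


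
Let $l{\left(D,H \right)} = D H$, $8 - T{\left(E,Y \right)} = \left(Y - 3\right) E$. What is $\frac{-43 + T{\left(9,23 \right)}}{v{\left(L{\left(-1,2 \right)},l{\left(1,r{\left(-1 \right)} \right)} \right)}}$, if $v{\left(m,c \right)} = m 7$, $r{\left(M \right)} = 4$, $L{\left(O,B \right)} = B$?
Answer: $- \frac{215}{14} \approx -15.357$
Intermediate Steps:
$T{\left(E,Y \right)} = 8 - E \left(-3 + Y\right)$ ($T{\left(E,Y \right)} = 8 - \left(Y - 3\right) E = 8 - \left(-3 + Y\right) E = 8 - E \left(-3 + Y\right)$)
$v{\left(m,c \right)} = 7 m$
$\frac{-43 + T{\left(9,23 \right)}}{v{\left(L{\left(-1,2 \right)},l{\left(1,r{\left(-1 \right)} \right)} \right)}} = \frac{-43 + \left(8 + 3 \cdot 9 - 9 \cdot 23\right)}{7 \cdot 2} = \frac{-43 + \left(8 + 27 - 207\right)}{14} = \left(-43 - 172\right) \frac{1}{14} = \left(-215\right) \frac{1}{14} = - \frac{215}{14}$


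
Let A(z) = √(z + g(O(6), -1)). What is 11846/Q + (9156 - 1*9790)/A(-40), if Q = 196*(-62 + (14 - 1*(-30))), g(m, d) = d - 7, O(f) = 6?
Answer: -5923/1764 + 317*I*√3/6 ≈ -3.3577 + 91.51*I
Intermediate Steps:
g(m, d) = -7 + d
A(z) = √(-8 + z) (A(z) = √(z + (-7 - 1)) = √(z - 8) = √(-8 + z))
Q = -3528 (Q = 196*(-62 + (14 + 30)) = 196*(-62 + 44) = 196*(-18) = -3528)
11846/Q + (9156 - 1*9790)/A(-40) = 11846/(-3528) + (9156 - 1*9790)/(√(-8 - 40)) = 11846*(-1/3528) + (9156 - 9790)/(√(-48)) = -5923/1764 - 634*(-I*√3/12) = -5923/1764 - (-317)*I*√3/6 = -5923/1764 + 317*I*√3/6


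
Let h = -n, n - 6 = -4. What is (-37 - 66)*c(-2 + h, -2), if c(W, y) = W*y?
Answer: -824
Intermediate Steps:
n = 2 (n = 6 - 4 = 2)
h = -2 (h = -1*2 = -2)
(-37 - 66)*c(-2 + h, -2) = (-37 - 66)*((-2 - 2)*(-2)) = -(-412)*(-2) = -103*8 = -824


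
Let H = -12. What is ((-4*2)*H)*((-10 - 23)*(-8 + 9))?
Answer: -3168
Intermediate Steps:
((-4*2)*H)*((-10 - 23)*(-8 + 9)) = (-4*2*(-12))*((-10 - 23)*(-8 + 9)) = (-8*(-12))*(-33*1) = 96*(-33) = -3168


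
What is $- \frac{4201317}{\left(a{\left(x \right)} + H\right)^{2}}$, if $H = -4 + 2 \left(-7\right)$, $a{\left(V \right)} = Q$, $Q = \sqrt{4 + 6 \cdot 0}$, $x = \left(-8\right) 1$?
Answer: $- \frac{4201317}{256} \approx -16411.0$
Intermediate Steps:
$x = -8$
$Q = 2$ ($Q = \sqrt{4 + 0} = \sqrt{4} = 2$)
$a{\left(V \right)} = 2$
$H = -18$ ($H = -4 - 14 = -18$)
$- \frac{4201317}{\left(a{\left(x \right)} + H\right)^{2}} = - \frac{4201317}{\left(2 - 18\right)^{2}} = - \frac{4201317}{\left(-16\right)^{2}} = - \frac{4201317}{256}$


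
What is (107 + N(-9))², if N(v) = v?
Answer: 9604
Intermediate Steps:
(107 + N(-9))² = (107 - 9)² = 98² = 9604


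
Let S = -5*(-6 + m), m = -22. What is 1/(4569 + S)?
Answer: 1/4709 ≈ 0.00021236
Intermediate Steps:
S = 140 (S = -5*(-6 - 22) = -5*(-28) = 140)
1/(4569 + S) = 1/(4569 + 140) = 1/4709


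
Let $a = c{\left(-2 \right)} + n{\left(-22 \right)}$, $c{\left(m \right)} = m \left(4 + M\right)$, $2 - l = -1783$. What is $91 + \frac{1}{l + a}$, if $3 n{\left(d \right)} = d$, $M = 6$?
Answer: $\frac{479846}{5273} \approx 91.001$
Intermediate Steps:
$l = 1785$ ($l = 2 - -1783 = 2 + 1783 = 1785$)
$n{\left(d \right)} = \frac{d}{3}$
$c{\left(m \right)} = 10 m$ ($c{\left(m \right)} = m \left(4 + 6\right) = m 10 = 10 m$)
$a = - \frac{82}{3}$ ($a = 10 \left(-2\right) + \frac{1}{3} \left(-22\right) = -20 - \frac{22}{3} = - \frac{82}{3} \approx -27.333$)
$91 + \frac{1}{l + a} = 91 + \frac{1}{1785 - \frac{82}{3}} = 91 + \frac{1}{\frac{5273}{3}} = 91 + \frac{3}{5273} = \frac{479846}{5273}$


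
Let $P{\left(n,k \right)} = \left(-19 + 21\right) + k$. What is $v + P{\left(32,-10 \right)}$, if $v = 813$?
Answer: $805$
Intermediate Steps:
$P{\left(n,k \right)} = 2 + k$
$v + P{\left(32,-10 \right)} = 813 + \left(2 - 10\right) = 813 - 8 = 805$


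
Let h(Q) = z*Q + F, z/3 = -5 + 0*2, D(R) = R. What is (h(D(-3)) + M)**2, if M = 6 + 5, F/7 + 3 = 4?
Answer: 3969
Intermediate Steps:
F = 7 (F = -21 + 7*4 = -21 + 28 = 7)
z = -15 (z = 3*(-5 + 0*2) = 3*(-5 + 0) = 3*(-5) = -15)
h(Q) = 7 - 15*Q (h(Q) = -15*Q + 7 = 7 - 15*Q)
M = 11
(h(D(-3)) + M)**2 = ((7 - 15*(-3)) + 11)**2 = ((7 + 45) + 11)**2 = (52 + 11)**2 = 63**2 = 3969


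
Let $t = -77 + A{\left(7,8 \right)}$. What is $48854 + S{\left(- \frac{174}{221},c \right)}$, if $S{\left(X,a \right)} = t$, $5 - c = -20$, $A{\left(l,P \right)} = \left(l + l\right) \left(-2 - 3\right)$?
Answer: $48707$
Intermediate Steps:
$A{\left(l,P \right)} = - 10 l$ ($A{\left(l,P \right)} = 2 l \left(-5\right) = - 10 l$)
$t = -147$ ($t = -77 - 70 = -147$)
$c = 25$ ($c = 5 - -20 = 5 + 20 = 25$)
$S{\left(X,a \right)} = -147$
$48854 + S{\left(- \frac{174}{221},c \right)} = 48854 - 147 = 48707$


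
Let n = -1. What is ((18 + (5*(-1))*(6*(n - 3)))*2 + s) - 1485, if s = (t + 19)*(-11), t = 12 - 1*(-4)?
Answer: -1594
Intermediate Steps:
t = 16 (t = 12 + 4 = 16)
s = -385 (s = (16 + 19)*(-11) = 35*(-11) = -385)
((18 + (5*(-1))*(6*(n - 3)))*2 + s) - 1485 = ((18 + (5*(-1))*(6*(-1 - 3)))*2 - 385) - 1485 = ((18 - 30*(-4))*2 - 385) - 1485 = ((18 - 5*(-24))*2 - 385) - 1485 = ((18 + 120)*2 - 385) - 1485 = (138*2 - 385) - 1485 = (276 - 385) - 1485 = -109 - 1485 = -1594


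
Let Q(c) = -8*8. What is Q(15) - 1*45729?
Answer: -45793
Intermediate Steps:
Q(c) = -64
Q(15) - 1*45729 = -64 - 1*45729 = -64 - 45729 = -45793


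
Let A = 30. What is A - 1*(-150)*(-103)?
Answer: -15420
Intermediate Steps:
A - 1*(-150)*(-103) = 30 - 1*(-150)*(-103) = 30 + 150*(-103) = 30 - 15450 = -15420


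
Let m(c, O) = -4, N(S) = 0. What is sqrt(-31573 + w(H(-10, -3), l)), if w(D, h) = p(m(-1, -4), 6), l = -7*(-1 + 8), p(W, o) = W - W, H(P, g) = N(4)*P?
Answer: I*sqrt(31573) ≈ 177.69*I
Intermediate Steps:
H(P, g) = 0 (H(P, g) = 0*P = 0)
p(W, o) = 0
l = -49 (l = -7*7 = -49)
w(D, h) = 0
sqrt(-31573 + w(H(-10, -3), l)) = sqrt(-31573 + 0) = sqrt(-31573) = I*sqrt(31573)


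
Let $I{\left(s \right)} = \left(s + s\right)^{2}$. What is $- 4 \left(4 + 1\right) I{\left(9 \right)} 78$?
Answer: $-505440$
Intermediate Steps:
$I{\left(s \right)} = 4 s^{2}$ ($I{\left(s \right)} = \left(2 s\right)^{2} = 4 s^{2}$)
$- 4 \left(4 + 1\right) I{\left(9 \right)} 78 = - 4 \left(4 + 1\right) 4 \cdot 9^{2} \cdot 78 = \left(-4\right) 5 \cdot 4 \cdot 81 \cdot 78 = \left(-20\right) 324 \cdot 78 = \left(-6480\right) 78 = -505440$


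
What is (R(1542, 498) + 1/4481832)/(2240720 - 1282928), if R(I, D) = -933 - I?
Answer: -11092534199/4292662834944 ≈ -0.0025841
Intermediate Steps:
(R(1542, 498) + 1/4481832)/(2240720 - 1282928) = ((-933 - 1*1542) + 1/4481832)/(2240720 - 1282928) = ((-933 - 1542) + 1/4481832)/957792 = (-2475 + 1/4481832)*(1/957792) = -11092534199/4481832*1/957792 = -11092534199/4292662834944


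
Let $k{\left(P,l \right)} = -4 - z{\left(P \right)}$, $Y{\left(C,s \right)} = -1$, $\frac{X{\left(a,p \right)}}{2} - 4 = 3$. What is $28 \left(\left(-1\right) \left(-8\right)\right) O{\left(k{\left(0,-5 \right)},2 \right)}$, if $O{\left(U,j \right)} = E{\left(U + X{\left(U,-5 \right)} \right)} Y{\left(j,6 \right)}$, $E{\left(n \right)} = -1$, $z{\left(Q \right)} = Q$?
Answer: $224$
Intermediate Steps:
$X{\left(a,p \right)} = 14$ ($X{\left(a,p \right)} = 8 + 2 \cdot 3 = 8 + 6 = 14$)
$k{\left(P,l \right)} = -4 - P$
$O{\left(U,j \right)} = 1$ ($O{\left(U,j \right)} = \left(-1\right) \left(-1\right) = 1$)
$28 \left(\left(-1\right) \left(-8\right)\right) O{\left(k{\left(0,-5 \right)},2 \right)} = 28 \left(\left(-1\right) \left(-8\right)\right) 1 = 28 \cdot 8 \cdot 1 = 224 \cdot 1 = 224$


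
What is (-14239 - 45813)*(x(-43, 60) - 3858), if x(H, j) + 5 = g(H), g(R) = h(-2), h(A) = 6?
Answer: 231620564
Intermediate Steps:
g(R) = 6
x(H, j) = 1 (x(H, j) = -5 + 6 = 1)
(-14239 - 45813)*(x(-43, 60) - 3858) = (-14239 - 45813)*(1 - 3858) = -60052*(-3857) = 231620564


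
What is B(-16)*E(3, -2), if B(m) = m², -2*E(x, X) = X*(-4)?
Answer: -1024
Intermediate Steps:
E(x, X) = 2*X (E(x, X) = -X*(-4)/2 = -(-2)*X = 2*X)
B(-16)*E(3, -2) = (-16)²*(2*(-2)) = 256*(-4) = -1024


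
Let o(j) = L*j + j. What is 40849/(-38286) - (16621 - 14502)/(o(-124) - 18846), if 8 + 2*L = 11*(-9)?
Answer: -70464205/78716016 ≈ -0.89517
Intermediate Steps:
L = -107/2 (L = -4 + (11*(-9))/2 = -4 + (1/2)*(-99) = -4 - 99/2 = -107/2 ≈ -53.500)
o(j) = -105*j/2 (o(j) = -107*j/2 + j = -105*j/2)
40849/(-38286) - (16621 - 14502)/(o(-124) - 18846) = 40849/(-38286) - (16621 - 14502)/(-105/2*(-124) - 18846) = 40849*(-1/38286) - 2119/(6510 - 18846) = -40849/38286 - 2119/(-12336) = -40849/38286 - 2119*(-1)/12336 = -40849/38286 - 1*(-2119/12336) = -40849/38286 + 2119/12336 = -70464205/78716016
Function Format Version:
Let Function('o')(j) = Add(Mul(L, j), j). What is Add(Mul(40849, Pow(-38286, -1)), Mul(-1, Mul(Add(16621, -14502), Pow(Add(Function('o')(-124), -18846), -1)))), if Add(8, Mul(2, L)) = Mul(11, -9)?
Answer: Rational(-70464205, 78716016) ≈ -0.89517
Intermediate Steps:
L = Rational(-107, 2) (L = Add(-4, Mul(Rational(1, 2), Mul(11, -9))) = Add(-4, Mul(Rational(1, 2), -99)) = Add(-4, Rational(-99, 2)) = Rational(-107, 2) ≈ -53.500)
Function('o')(j) = Mul(Rational(-105, 2), j) (Function('o')(j) = Add(Mul(Rational(-107, 2), j), j) = Mul(Rational(-105, 2), j))
Add(Mul(40849, Pow(-38286, -1)), Mul(-1, Mul(Add(16621, -14502), Pow(Add(Function('o')(-124), -18846), -1)))) = Add(Mul(40849, Pow(-38286, -1)), Mul(-1, Mul(Add(16621, -14502), Pow(Add(Mul(Rational(-105, 2), -124), -18846), -1)))) = Add(Mul(40849, Rational(-1, 38286)), Mul(-1, Mul(2119, Pow(Add(6510, -18846), -1)))) = Add(Rational(-40849, 38286), Mul(-1, Mul(2119, Pow(-12336, -1)))) = Add(Rational(-40849, 38286), Mul(-1, Mul(2119, Rational(-1, 12336)))) = Add(Rational(-40849, 38286), Mul(-1, Rational(-2119, 12336))) = Add(Rational(-40849, 38286), Rational(2119, 12336)) = Rational(-70464205, 78716016)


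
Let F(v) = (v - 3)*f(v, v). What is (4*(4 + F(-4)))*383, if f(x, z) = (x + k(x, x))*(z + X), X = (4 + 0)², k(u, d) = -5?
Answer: 1164320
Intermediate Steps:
X = 16 (X = 4² = 16)
f(x, z) = (-5 + x)*(16 + z) (f(x, z) = (x - 5)*(z + 16) = (-5 + x)*(16 + z))
F(v) = (-3 + v)*(-80 + v² + 11*v) (F(v) = (v - 3)*(-80 - 5*v + 16*v + v*v) = (-3 + v)*(-80 - 5*v + 16*v + v²) = (-3 + v)*(-80 + v² + 11*v))
(4*(4 + F(-4)))*383 = (4*(4 + (-3 - 4)*(-80 + (-4)² + 11*(-4))))*383 = (4*(4 - 7*(-80 + 16 - 44)))*383 = (4*(4 - 7*(-108)))*383 = (4*(4 + 756))*383 = (4*760)*383 = 3040*383 = 1164320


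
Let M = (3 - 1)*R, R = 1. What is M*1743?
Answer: 3486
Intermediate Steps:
M = 2 (M = (3 - 1)*1 = 2*1 = 2)
M*1743 = 2*1743 = 3486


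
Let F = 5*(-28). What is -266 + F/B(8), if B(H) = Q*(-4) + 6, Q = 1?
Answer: -336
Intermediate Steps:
B(H) = 2 (B(H) = 1*(-4) + 6 = -4 + 6 = 2)
F = -140
-266 + F/B(8) = -266 - 140/2 = -266 - 140*½ = -266 - 70 = -336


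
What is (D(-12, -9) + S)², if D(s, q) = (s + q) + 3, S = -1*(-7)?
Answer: 121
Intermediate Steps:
S = 7
D(s, q) = 3 + q + s (D(s, q) = (q + s) + 3 = 3 + q + s)
(D(-12, -9) + S)² = ((3 - 9 - 12) + 7)² = (-18 + 7)² = (-11)² = 121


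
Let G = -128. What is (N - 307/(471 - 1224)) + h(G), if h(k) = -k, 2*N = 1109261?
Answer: 835466915/1506 ≈ 5.5476e+5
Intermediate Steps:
N = 1109261/2 (N = (½)*1109261 = 1109261/2 ≈ 5.5463e+5)
(N - 307/(471 - 1224)) + h(G) = (1109261/2 - 307/(471 - 1224)) - 1*(-128) = (1109261/2 - 307/(-753)) + 128 = (1109261/2 - 1/753*(-307)) + 128 = (1109261/2 + 307/753) + 128 = 835274147/1506 + 128 = 835466915/1506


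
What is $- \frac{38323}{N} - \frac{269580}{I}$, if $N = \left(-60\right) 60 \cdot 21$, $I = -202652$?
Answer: $\frac{7036620149}{3830122800} \approx 1.8372$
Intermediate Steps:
$N = -75600$ ($N = \left(-3600\right) 21 = -75600$)
$- \frac{38323}{N} - \frac{269580}{I} = - \frac{38323}{-75600} - \frac{269580}{-202652} = \left(-38323\right) \left(- \frac{1}{75600}\right) - - \frac{67395}{50663} = \frac{38323}{75600} + \frac{67395}{50663} = \frac{7036620149}{3830122800}$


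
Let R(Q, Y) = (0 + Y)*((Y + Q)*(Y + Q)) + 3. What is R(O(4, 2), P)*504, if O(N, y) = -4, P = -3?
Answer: -72576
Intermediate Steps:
R(Q, Y) = 3 + Y*(Q + Y)² (R(Q, Y) = Y*((Q + Y)*(Q + Y)) + 3 = Y*(Q + Y)² + 3 = 3 + Y*(Q + Y)²)
R(O(4, 2), P)*504 = (3 - 3*(-4 - 3)²)*504 = (3 - 3*(-7)²)*504 = (3 - 3*49)*504 = (3 - 147)*504 = -144*504 = -72576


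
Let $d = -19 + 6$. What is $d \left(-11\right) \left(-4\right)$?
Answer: $-572$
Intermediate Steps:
$d = -13$
$d \left(-11\right) \left(-4\right) = \left(-13\right) \left(-11\right) \left(-4\right) = 143 \left(-4\right) = -572$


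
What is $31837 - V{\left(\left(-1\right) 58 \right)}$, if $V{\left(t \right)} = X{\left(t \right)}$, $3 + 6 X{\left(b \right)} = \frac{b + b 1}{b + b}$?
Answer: $\frac{95512}{3} \approx 31837.0$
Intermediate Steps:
$X{\left(b \right)} = - \frac{1}{3}$ ($X{\left(b \right)} = - \frac{1}{2} + \frac{\left(b + b 1\right) \frac{1}{b + b}}{6} = - \frac{1}{2} + \frac{\left(b + b\right) \frac{1}{2 b}}{6} = - \frac{1}{2} + \frac{2 b \frac{1}{2 b}}{6} = - \frac{1}{2} + \frac{1}{6} \cdot 1 = - \frac{1}{2} + \frac{1}{6} = - \frac{1}{3}$)
$V{\left(t \right)} = - \frac{1}{3}$
$31837 - V{\left(\left(-1\right) 58 \right)} = 31837 - - \frac{1}{3} = 31837 + \frac{1}{3} = \frac{95512}{3}$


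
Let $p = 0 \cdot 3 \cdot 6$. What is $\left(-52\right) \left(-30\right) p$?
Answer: $0$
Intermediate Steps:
$p = 0$ ($p = 0 \cdot 6 = 0$)
$\left(-52\right) \left(-30\right) p = \left(-52\right) \left(-30\right) 0 = 1560 \cdot 0 = 0$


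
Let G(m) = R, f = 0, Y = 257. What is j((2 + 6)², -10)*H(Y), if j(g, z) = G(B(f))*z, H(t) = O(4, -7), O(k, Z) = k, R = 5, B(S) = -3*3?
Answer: -200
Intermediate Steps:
B(S) = -9
G(m) = 5
H(t) = 4
j(g, z) = 5*z
j((2 + 6)², -10)*H(Y) = (5*(-10))*4 = -50*4 = -200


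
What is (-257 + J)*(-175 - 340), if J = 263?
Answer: -3090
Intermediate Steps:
(-257 + J)*(-175 - 340) = (-257 + 263)*(-175 - 340) = 6*(-515) = -3090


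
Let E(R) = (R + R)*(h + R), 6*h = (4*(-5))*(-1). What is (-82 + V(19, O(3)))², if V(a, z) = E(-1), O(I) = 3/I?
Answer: 67600/9 ≈ 7511.1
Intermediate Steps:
h = 10/3 (h = ((4*(-5))*(-1))/6 = (-20*(-1))/6 = (⅙)*20 = 10/3 ≈ 3.3333)
E(R) = 2*R*(10/3 + R) (E(R) = (R + R)*(10/3 + R) = (2*R)*(10/3 + R) = 2*R*(10/3 + R))
V(a, z) = -14/3 (V(a, z) = (⅔)*(-1)*(10 + 3*(-1)) = (⅔)*(-1)*(10 - 3) = (⅔)*(-1)*7 = -14/3)
(-82 + V(19, O(3)))² = (-82 - 14/3)² = (-260/3)² = 67600/9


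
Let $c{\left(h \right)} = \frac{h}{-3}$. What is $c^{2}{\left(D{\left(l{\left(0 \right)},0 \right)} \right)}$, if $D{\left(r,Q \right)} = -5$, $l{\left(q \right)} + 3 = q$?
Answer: $\frac{25}{9} \approx 2.7778$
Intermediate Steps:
$l{\left(q \right)} = -3 + q$
$c{\left(h \right)} = - \frac{h}{3}$ ($c{\left(h \right)} = h \left(- \frac{1}{3}\right) = - \frac{h}{3}$)
$c^{2}{\left(D{\left(l{\left(0 \right)},0 \right)} \right)} = \left(\left(- \frac{1}{3}\right) \left(-5\right)\right)^{2} = \left(\frac{5}{3}\right)^{2} = \frac{25}{9}$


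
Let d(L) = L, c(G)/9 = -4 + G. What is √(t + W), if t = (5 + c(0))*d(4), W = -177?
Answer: I*√301 ≈ 17.349*I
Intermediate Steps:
c(G) = -36 + 9*G (c(G) = 9*(-4 + G) = -36 + 9*G)
t = -124 (t = (5 + (-36 + 9*0))*4 = (5 + (-36 + 0))*4 = (5 - 36)*4 = -31*4 = -124)
√(t + W) = √(-124 - 177) = √(-301) = I*√301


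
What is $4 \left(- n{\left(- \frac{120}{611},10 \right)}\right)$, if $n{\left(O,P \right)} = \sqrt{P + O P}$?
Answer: $- \frac{4 \sqrt{3000010}}{611} \approx -11.339$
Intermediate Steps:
$4 \left(- n{\left(- \frac{120}{611},10 \right)}\right) = 4 \left(- \sqrt{10 \left(1 - \frac{120}{611}\right)}\right) = 4 \left(- \sqrt{10 \cdot \frac{491}{611}}\right) = 4 \left(- \sqrt{\frac{4910}{611}}\right) = 4 \left(- \frac{\sqrt{3000010}}{611}\right) = - \frac{4 \sqrt{3000010}}{611}$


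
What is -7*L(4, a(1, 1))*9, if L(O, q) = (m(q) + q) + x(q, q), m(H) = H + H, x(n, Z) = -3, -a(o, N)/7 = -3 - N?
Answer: -5103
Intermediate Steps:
a(o, N) = 21 + 7*N (a(o, N) = -7*(-3 - N) = 21 + 7*N)
m(H) = 2*H
L(O, q) = -3 + 3*q (L(O, q) = (2*q + q) - 3 = 3*q - 3 = -3 + 3*q)
-7*L(4, a(1, 1))*9 = -7*(-3 + 3*(21 + 7*1))*9 = -7*(-3 + 3*(21 + 7))*9 = -7*(-3 + 3*28)*9 = -7*(-3 + 84)*9 = -7*81*9 = -567*9 = -5103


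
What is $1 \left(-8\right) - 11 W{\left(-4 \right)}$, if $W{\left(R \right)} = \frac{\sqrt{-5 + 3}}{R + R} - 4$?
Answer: $36 + \frac{11 i \sqrt{2}}{8} \approx 36.0 + 1.9445 i$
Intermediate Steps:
$W{\left(R \right)} = -4 + \frac{i \sqrt{2}}{2 R}$ ($W{\left(R \right)} = \frac{\sqrt{-2}}{2 R} - 4 = i \sqrt{2} \frac{1}{2 R} - 4 = \frac{i \sqrt{2}}{2 R} - 4 = -4 + \frac{i \sqrt{2}}{2 R}$)
$1 \left(-8\right) - 11 W{\left(-4 \right)} = 1 \left(-8\right) - 11 \left(-4 + \frac{i \sqrt{2}}{2 \left(-4\right)}\right) = -8 - 11 \left(-4 + \frac{1}{2} i \sqrt{2} \left(- \frac{1}{4}\right)\right) = -8 - 11 \left(-4 - \frac{i \sqrt{2}}{8}\right) = -8 + \left(44 + \frac{11 i \sqrt{2}}{8}\right) = 36 + \frac{11 i \sqrt{2}}{8}$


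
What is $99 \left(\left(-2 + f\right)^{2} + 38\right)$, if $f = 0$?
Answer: $4158$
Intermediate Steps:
$99 \left(\left(-2 + f\right)^{2} + 38\right) = 99 \left(\left(-2 + 0\right)^{2} + 38\right) = 99 \left(\left(-2\right)^{2} + 38\right) = 99 \left(4 + 38\right) = 99 \cdot 42 = 4158$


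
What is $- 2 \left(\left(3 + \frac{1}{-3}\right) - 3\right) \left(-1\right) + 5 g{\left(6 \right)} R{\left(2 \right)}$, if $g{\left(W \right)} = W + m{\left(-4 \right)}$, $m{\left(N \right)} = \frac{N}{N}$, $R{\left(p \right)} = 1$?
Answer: $\frac{103}{3} \approx 34.333$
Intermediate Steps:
$m{\left(N \right)} = 1$
$g{\left(W \right)} = 1 + W$ ($g{\left(W \right)} = W + 1 = 1 + W$)
$- 2 \left(\left(3 + \frac{1}{-3}\right) - 3\right) \left(-1\right) + 5 g{\left(6 \right)} R{\left(2 \right)} = - 2 \left(\left(3 + \frac{1}{-3}\right) - 3\right) \left(-1\right) + 5 \left(1 + 6\right) 1 = - 2 \left(\left(3 - \frac{1}{3}\right) - 3\right) \left(-1\right) + 5 \cdot 7 \cdot 1 = - 2 \left(\frac{8}{3} - 3\right) \left(-1\right) + 35 \cdot 1 = - 2 \left(\left(- \frac{1}{3}\right) \left(-1\right)\right) + 35 = \left(-2\right) \frac{1}{3} + 35 = - \frac{2}{3} + 35 = \frac{103}{3}$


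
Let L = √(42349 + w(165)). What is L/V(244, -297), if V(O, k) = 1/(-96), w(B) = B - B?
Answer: -96*√42349 ≈ -19756.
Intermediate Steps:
w(B) = 0
V(O, k) = -1/96
L = √42349 (L = √(42349 + 0) = √42349 ≈ 205.79)
L/V(244, -297) = √42349/(-1/96) = √42349*(-96) = -96*√42349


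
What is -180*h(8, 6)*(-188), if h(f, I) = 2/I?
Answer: 11280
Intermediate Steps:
-180*h(8, 6)*(-188) = -360/6*(-188) = -180*⅓*(-188) = -60*(-188) = 11280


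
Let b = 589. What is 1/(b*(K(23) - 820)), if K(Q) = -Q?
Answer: -1/496527 ≈ -2.0140e-6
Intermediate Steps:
1/(b*(K(23) - 820)) = 1/(589*(-1*23 - 820)) = 1/(589*(-23 - 820)) = 1/(589*(-843)) = 1/(-496527) = -1/496527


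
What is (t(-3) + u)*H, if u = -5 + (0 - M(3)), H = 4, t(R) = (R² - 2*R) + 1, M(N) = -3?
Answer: 56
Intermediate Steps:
t(R) = 1 + R² - 2*R
u = -2 (u = -5 + (0 - 1*(-3)) = -5 + (0 + 3) = -5 + 3 = -2)
(t(-3) + u)*H = ((1 + (-3)² - 2*(-3)) - 2)*4 = ((1 + 9 + 6) - 2)*4 = (16 - 2)*4 = 14*4 = 56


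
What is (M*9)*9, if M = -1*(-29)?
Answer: 2349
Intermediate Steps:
M = 29
(M*9)*9 = (29*9)*9 = 261*9 = 2349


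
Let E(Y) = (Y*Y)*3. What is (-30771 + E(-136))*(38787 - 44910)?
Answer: -151342191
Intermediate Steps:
E(Y) = 3*Y² (E(Y) = Y²*3 = 3*Y²)
(-30771 + E(-136))*(38787 - 44910) = (-30771 + 3*(-136)²)*(38787 - 44910) = (-30771 + 3*18496)*(-6123) = (-30771 + 55488)*(-6123) = 24717*(-6123) = -151342191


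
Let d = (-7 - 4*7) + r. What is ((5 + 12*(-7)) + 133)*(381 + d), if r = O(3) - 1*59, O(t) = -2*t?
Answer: 15174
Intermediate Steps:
r = -65 (r = -2*3 - 1*59 = -6 - 59 = -65)
d = -100 (d = (-7 - 4*7) - 65 = (-7 - 28) - 65 = -35 - 65 = -100)
((5 + 12*(-7)) + 133)*(381 + d) = ((5 + 12*(-7)) + 133)*(381 - 100) = ((5 - 84) + 133)*281 = (-79 + 133)*281 = 54*281 = 15174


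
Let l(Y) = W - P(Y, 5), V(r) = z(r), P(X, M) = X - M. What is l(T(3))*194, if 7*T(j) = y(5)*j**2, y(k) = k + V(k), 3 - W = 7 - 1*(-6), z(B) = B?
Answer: -24250/7 ≈ -3464.3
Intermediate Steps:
V(r) = r
W = -10 (W = 3 - (7 - 1*(-6)) = 3 - (7 + 6) = 3 - 1*13 = 3 - 13 = -10)
y(k) = 2*k (y(k) = k + k = 2*k)
T(j) = 10*j**2/7 (T(j) = ((2*5)*j**2)/7 = (10*j**2)/7 = 10*j**2/7)
l(Y) = -5 - Y (l(Y) = -10 - (Y - 1*5) = -10 - (Y - 5) = -10 - (-5 + Y) = -10 + (5 - Y) = -5 - Y)
l(T(3))*194 = (-5 - 10*3**2/7)*194 = (-5 - 10*9/7)*194 = (-5 - 1*90/7)*194 = (-5 - 90/7)*194 = -125/7*194 = -24250/7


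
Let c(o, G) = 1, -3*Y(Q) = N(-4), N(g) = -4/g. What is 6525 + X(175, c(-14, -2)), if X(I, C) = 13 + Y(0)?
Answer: 19613/3 ≈ 6537.7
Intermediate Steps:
Y(Q) = -1/3 (Y(Q) = -(-4)/(3*(-4)) = -(-4)*(-1)/(3*4) = -1/3*1 = -1/3)
X(I, C) = 38/3 (X(I, C) = 13 - 1/3 = 38/3)
6525 + X(175, c(-14, -2)) = 6525 + 38/3 = 19613/3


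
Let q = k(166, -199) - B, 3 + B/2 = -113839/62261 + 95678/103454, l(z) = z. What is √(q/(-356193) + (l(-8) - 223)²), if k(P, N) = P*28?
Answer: √14749021173484524120241928341695/16625306968959 ≈ 231.00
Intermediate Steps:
k(P, N) = 28*P
B = -1093197410/140024989 (B = -6 + 2*(-113839/62261 + 95678/103454) = -6 + 2*(-113839*1/62261 + 95678*(1/103454)) = -6 + 2*(-113839/62261 + 47839/51727) = -6 + 2*(-126523738/140024989) = -6 - 253047476/140024989 = -1093197410/140024989 ≈ -7.8072)
q = 651929346282/140024989 (q = 28*166 - 1*(-1093197410/140024989) = 4648 + 1093197410/140024989 = 651929346282/140024989 ≈ 4655.8)
√(q/(-356193) + (l(-8) - 223)²) = √((651929346282/140024989)/(-356193) + (-8 - 223)²) = √((651929346282/140024989)*(-1/356193) + (-231)²) = √(-217309782094/16625306968959 + 53361) = √(887142787860839105/16625306968959) = √14749021173484524120241928341695/16625306968959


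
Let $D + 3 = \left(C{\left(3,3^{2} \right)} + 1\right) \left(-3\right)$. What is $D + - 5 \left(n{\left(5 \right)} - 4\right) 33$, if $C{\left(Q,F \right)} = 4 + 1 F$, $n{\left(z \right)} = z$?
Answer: $-210$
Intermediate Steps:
$C{\left(Q,F \right)} = 4 + F$
$D = -45$ ($D = -3 + \left(\left(4 + 3^{2}\right) + 1\right) \left(-3\right) = -3 + \left(\left(4 + 9\right) + 1\right) \left(-3\right) = -3 + \left(13 + 1\right) \left(-3\right) = -3 + 14 \left(-3\right) = -3 - 42 = -45$)
$D + - 5 \left(n{\left(5 \right)} - 4\right) 33 = -45 + - 5 \left(5 - 4\right) 33 = -45 + \left(-5\right) 1 \cdot 33 = -45 - 165 = -210$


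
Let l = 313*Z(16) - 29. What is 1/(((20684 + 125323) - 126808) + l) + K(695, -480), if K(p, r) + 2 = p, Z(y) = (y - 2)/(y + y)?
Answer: 214075339/308911 ≈ 693.00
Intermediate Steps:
Z(y) = (-2 + y)/(2*y) (Z(y) = (-2 + y)/((2*y)) = (-2 + y)*(1/(2*y)) = (-2 + y)/(2*y))
K(p, r) = -2 + p
l = 1727/16 (l = 313*((½)*(-2 + 16)/16) - 29 = 313*((½)*(1/16)*14) - 29 = 313*(7/16) - 29 = 2191/16 - 29 = 1727/16 ≈ 107.94)
1/(((20684 + 125323) - 126808) + l) + K(695, -480) = 1/(((20684 + 125323) - 126808) + 1727/16) + (-2 + 695) = 1/((146007 - 126808) + 1727/16) + 693 = 1/(19199 + 1727/16) + 693 = 1/(308911/16) + 693 = 16/308911 + 693 = 214075339/308911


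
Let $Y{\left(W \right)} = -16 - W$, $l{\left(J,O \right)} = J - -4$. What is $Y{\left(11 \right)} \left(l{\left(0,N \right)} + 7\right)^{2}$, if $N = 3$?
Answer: $-3267$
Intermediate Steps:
$l{\left(J,O \right)} = 4 + J$ ($l{\left(J,O \right)} = J + 4 = 4 + J$)
$Y{\left(11 \right)} \left(l{\left(0,N \right)} + 7\right)^{2} = \left(-16 - 11\right) \left(\left(4 + 0\right) + 7\right)^{2} = \left(-16 - 11\right) \left(4 + 7\right)^{2} = - 27 \cdot 11^{2} = \left(-27\right) 121 = -3267$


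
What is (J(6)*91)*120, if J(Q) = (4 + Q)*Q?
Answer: 655200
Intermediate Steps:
J(Q) = Q*(4 + Q)
(J(6)*91)*120 = ((6*(4 + 6))*91)*120 = ((6*10)*91)*120 = (60*91)*120 = 5460*120 = 655200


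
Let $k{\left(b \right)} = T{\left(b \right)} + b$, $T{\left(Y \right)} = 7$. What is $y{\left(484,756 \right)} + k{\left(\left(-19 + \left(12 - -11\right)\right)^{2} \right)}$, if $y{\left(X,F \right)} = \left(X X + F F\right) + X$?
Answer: $806299$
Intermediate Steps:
$y{\left(X,F \right)} = X + F^{2} + X^{2}$ ($y{\left(X,F \right)} = \left(X^{2} + F^{2}\right) + X = \left(F^{2} + X^{2}\right) + X = X + F^{2} + X^{2}$)
$k{\left(b \right)} = 7 + b$
$y{\left(484,756 \right)} + k{\left(\left(-19 + \left(12 - -11\right)\right)^{2} \right)} = \left(484 + 756^{2} + 484^{2}\right) + \left(7 + \left(-19 + \left(12 - -11\right)\right)^{2}\right) = \left(484 + 571536 + 234256\right) + \left(7 + \left(-19 + \left(12 + 11\right)\right)^{2}\right) = 806276 + \left(7 + \left(-19 + 23\right)^{2}\right) = 806276 + \left(7 + 4^{2}\right) = 806276 + \left(7 + 16\right) = 806276 + 23 = 806299$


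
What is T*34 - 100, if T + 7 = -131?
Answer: -4792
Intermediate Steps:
T = -138 (T = -7 - 131 = -138)
T*34 - 100 = -138*34 - 100 = -4692 - 100 = -4792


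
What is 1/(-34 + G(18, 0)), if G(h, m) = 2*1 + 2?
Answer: -1/30 ≈ -0.033333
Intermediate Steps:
G(h, m) = 4 (G(h, m) = 2 + 2 = 4)
1/(-34 + G(18, 0)) = 1/(-34 + 4) = 1/(-30) = -1/30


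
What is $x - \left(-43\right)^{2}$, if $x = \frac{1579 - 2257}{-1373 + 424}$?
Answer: $- \frac{1754023}{949} \approx -1848.3$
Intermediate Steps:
$x = \frac{678}{949}$ ($x = - \frac{678}{-949} = \left(-678\right) \left(- \frac{1}{949}\right) = \frac{678}{949} \approx 0.71444$)
$x - \left(-43\right)^{2} = \frac{678}{949} - \left(-43\right)^{2} = \frac{678}{949} - 1849 = - \frac{1754023}{949}$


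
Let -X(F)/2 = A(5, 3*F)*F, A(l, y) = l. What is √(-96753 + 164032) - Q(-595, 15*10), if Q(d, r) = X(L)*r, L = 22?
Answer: 33000 + √67279 ≈ 33259.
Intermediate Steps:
X(F) = -10*F
Q(d, r) = -220*r (Q(d, r) = (-10*22)*r = -220*r)
√(-96753 + 164032) - Q(-595, 15*10) = √(-96753 + 164032) - (-220)*15*10 = √67279 - (-220)*150 = √67279 - 1*(-33000) = √67279 + 33000 = 33000 + √67279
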